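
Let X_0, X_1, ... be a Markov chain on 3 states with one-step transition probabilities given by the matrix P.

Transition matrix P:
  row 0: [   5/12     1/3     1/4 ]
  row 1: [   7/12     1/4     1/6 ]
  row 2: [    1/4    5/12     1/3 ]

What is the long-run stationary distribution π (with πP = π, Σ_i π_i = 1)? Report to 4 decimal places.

Balance equations π_j = Σ_i π_i·P[i][j]:
  π_0 = 5/12·π_0 + 7/12·π_1 + 1/4·π_2
  π_1 = 1/3·π_0 + 1/4·π_1 + 5/12·π_2
  normalize: π_0 + π_1 + π_2 = 1
Solving the linear system gives exactly π = [31/72, 47/144, 35/144].

π = [0.4306, 0.3264, 0.2431]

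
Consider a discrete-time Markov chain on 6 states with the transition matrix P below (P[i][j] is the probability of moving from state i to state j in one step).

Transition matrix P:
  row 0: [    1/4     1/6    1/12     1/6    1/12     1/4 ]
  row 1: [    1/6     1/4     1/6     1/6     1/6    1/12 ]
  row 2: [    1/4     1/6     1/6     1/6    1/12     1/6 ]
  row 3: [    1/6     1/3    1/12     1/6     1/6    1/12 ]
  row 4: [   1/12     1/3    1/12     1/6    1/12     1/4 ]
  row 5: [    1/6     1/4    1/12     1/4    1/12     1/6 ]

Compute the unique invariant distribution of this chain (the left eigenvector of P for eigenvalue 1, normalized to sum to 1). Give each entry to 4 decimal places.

Balance equations π_j = Σ_i π_i·P[i][j]:
  π_0 = 1/4·π_0 + 1/6·π_1 + 1/4·π_2 + 1/6·π_3 + 1/12·π_4 + 1/6·π_5
  π_1 = 1/6·π_0 + 1/4·π_1 + 1/6·π_2 + 1/3·π_3 + 1/3·π_4 + 1/4·π_5
  π_2 = 1/12·π_0 + 1/6·π_1 + 1/6·π_2 + 1/12·π_3 + 1/12·π_4 + 1/12·π_5
  π_3 = 1/6·π_0 + 1/6·π_1 + 1/6·π_2 + 1/6·π_3 + 1/6·π_4 + 1/4·π_5
  π_4 = 1/12·π_0 + 1/6·π_1 + 1/12·π_2 + 1/6·π_3 + 1/12·π_4 + 1/12·π_5
  normalize: π_0 + π_1 + π_2 + π_3 + π_4 + π_5 = 1
Solving the linear system gives exactly π = [20838/114925, 28768/114925, 13063/114925, 20647/114925, 2739/22985, 17914/114925].

π = [0.1813, 0.2503, 0.1137, 0.1797, 0.1192, 0.1559]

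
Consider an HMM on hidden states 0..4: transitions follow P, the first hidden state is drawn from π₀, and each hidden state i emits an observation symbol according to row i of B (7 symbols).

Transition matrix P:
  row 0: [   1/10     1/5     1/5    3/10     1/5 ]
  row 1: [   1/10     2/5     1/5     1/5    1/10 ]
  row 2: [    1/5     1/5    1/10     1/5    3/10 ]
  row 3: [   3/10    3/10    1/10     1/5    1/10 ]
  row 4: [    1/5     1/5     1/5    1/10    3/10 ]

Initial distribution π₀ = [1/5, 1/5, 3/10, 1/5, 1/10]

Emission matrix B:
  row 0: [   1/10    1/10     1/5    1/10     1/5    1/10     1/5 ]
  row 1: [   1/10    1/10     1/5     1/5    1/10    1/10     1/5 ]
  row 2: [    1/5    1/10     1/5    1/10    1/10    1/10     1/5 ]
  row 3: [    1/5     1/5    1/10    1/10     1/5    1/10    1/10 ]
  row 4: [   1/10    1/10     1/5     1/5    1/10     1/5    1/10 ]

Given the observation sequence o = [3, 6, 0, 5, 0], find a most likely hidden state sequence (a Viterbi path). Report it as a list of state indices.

path = [1, 1, 2, 4, 2]

t=0: δ = [2.000e-02, 4.000e-02, 3.000e-02, 2.000e-02, 2.000e-02]  (obs o_0=3)
t=1: δ = [1.200e-03, 3.200e-03, 1.600e-03, 8.000e-04, 9.000e-04]  ψ = [2, 1, 1, 1, 2]  (obs o_1=6)
t=2: δ = [3.200e-05, 1.280e-04, 1.280e-04, 1.280e-04, 4.800e-05]  ψ = [1, 1, 1, 1, 2]  (obs o_2=0)
t=3: δ = [3.840e-06, 5.120e-06, 2.560e-06, 2.560e-06, 7.680e-06]  ψ = [3, 1, 1, 1, 2]  (obs o_3=5)
t=4: δ = [1.536e-07, 2.048e-07, 3.072e-07, 2.304e-07, 2.304e-07]  ψ = [4, 1, 4, 0, 4]  (obs o_4=0)
backtrack: best end state = 2; path = [1, 1, 2, 4, 2]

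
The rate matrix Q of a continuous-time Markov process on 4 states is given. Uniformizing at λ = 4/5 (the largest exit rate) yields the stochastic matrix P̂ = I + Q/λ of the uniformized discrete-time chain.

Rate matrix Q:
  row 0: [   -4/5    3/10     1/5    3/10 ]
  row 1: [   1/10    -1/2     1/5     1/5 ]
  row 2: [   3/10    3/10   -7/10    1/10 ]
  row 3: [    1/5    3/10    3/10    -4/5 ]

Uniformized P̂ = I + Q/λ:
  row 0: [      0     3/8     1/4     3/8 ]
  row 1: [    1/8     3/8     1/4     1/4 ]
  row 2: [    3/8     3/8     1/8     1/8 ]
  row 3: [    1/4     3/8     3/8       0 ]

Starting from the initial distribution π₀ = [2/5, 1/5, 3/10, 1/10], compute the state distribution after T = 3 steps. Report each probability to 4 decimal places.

π = [0.1869, 0.3750, 0.2414, 0.1967]

t=0: π = [0.4000, 0.2000, 0.3000, 0.1000]
t=1: π = [0.1625, 0.3750, 0.2250, 0.2375]
t=2: π = [0.1906, 0.3750, 0.2516, 0.1828]
t=3: π = [0.1869, 0.3750, 0.2414, 0.1967]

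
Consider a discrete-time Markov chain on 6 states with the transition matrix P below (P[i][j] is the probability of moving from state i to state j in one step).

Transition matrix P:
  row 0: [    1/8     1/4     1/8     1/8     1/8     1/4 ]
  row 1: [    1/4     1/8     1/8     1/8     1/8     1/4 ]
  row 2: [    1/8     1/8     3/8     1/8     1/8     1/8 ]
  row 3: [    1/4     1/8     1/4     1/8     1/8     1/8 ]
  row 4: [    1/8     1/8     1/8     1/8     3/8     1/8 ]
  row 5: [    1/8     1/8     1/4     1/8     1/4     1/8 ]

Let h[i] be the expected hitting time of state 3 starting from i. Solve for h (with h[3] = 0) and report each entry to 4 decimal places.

First-step conditioning: h[3] = 0; for i ≠ 3, h[i] = 1 + Σ_k P[i][k]·h[k].
  h[0] = 1 + 1/8·h[0] + 1/4·h[1] + 1/8·h[2] + 1/8·h[4] + 1/4·h[5]
  h[1] = 1 + 1/4·h[0] + 1/8·h[1] + 1/8·h[2] + 1/8·h[4] + 1/4·h[5]
  h[2] = 1 + 1/8·h[0] + 1/8·h[1] + 3/8·h[2] + 1/8·h[4] + 1/8·h[5]
  h[4] = 1 + 1/8·h[0] + 1/8·h[1] + 1/8·h[2] + 3/8·h[4] + 1/8·h[5]
  h[5] = 1 + 1/8·h[0] + 1/8·h[1] + 1/4·h[2] + 1/4·h[4] + 1/8·h[5]
Solving the 5×5 linear system over states ≠ 3 gives exactly h = [8, 8, 8, 0, 8, 8] (h[3] = 0 is the target).

h = [8.0000, 8.0000, 8.0000, 0.0000, 8.0000, 8.0000]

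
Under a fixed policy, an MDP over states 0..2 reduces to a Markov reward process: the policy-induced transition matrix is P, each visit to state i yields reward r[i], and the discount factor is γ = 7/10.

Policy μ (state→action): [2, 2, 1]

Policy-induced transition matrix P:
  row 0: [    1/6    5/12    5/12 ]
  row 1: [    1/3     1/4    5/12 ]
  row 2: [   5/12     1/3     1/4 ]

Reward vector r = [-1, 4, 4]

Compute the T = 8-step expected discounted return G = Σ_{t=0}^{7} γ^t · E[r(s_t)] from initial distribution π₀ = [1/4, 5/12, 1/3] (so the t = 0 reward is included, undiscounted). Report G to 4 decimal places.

t=0: π = [0.2500, 0.4167, 0.3333], E[r] = 2.7500, γ^t·E[r] = 2.750000, running G = 2.750000
t=1: π = [0.3194, 0.3194, 0.3611], E[r] = 2.4028, γ^t·E[r] = 1.681944, running G = 4.431944
t=2: π = [0.3102, 0.3333, 0.3565], E[r] = 2.4491, γ^t·E[r] = 1.200046, running G = 5.631991
t=3: π = [0.3113, 0.3314, 0.3573], E[r] = 2.4433, γ^t·E[r] = 0.838047, running G = 6.470038
t=4: π = [0.3112, 0.3317, 0.3571], E[r] = 2.4439, γ^t·E[r] = 0.586788, running G = 7.056826
t=5: π = [0.3112, 0.3316, 0.3571], E[r] = 2.4439, γ^t·E[r] = 0.410742, running G = 7.467568
t=6: π = [0.3112, 0.3316, 0.3571], E[r] = 2.4439, γ^t·E[r] = 0.287520, running G = 7.755088
t=7: π = [0.3112, 0.3316, 0.3571], E[r] = 2.4439, γ^t·E[r] = 0.201264, running G = 7.956352

G = 7.9564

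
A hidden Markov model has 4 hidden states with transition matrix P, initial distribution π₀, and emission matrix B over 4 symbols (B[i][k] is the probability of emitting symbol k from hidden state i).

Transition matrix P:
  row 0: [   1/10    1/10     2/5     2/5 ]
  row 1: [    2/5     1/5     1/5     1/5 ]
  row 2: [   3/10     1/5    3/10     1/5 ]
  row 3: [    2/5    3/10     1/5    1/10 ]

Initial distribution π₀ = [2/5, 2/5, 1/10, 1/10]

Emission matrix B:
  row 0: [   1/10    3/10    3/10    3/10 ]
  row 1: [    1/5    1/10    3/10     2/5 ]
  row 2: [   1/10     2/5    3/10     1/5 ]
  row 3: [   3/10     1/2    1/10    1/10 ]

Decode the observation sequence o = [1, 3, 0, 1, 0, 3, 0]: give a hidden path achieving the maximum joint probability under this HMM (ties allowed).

path = [3, 0, 3, 0, 3, 0, 3]

t=0: δ = [1.200e-01, 4.000e-02, 4.000e-02, 5.000e-02]  (obs o_0=1)
t=1: δ = [6.000e-03, 6.000e-03, 9.600e-03, 4.800e-03]  ψ = [3, 3, 0, 0]  (obs o_1=3)
t=2: δ = [2.880e-04, 3.840e-04, 2.880e-04, 7.200e-04]  ψ = [2, 2, 2, 0]  (obs o_2=0)
t=3: δ = [8.640e-05, 2.160e-05, 5.760e-05, 5.760e-05]  ψ = [3, 3, 3, 0]  (obs o_3=1)
t=4: δ = [2.304e-06, 3.456e-06, 3.456e-06, 1.037e-05]  ψ = [3, 3, 0, 0]  (obs o_4=0)
t=5: δ = [1.244e-06, 1.244e-06, 4.147e-07, 1.037e-07]  ψ = [3, 3, 3, 3]  (obs o_5=3)
t=6: δ = [4.977e-08, 4.977e-08, 4.977e-08, 1.493e-07]  ψ = [1, 1, 0, 0]  (obs o_6=0)
backtrack: best end state = 3; path = [3, 0, 3, 0, 3, 0, 3]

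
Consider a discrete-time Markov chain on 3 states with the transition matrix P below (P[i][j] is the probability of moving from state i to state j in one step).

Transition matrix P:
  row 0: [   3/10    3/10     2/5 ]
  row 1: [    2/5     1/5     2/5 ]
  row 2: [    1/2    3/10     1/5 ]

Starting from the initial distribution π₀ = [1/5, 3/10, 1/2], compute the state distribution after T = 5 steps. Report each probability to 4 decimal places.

t=0: π = [0.2000, 0.3000, 0.5000]
t=1: π = [0.4300, 0.2700, 0.3000]
t=2: π = [0.3870, 0.2730, 0.3400]
t=3: π = [0.3953, 0.2727, 0.3320]
t=4: π = [0.3937, 0.2727, 0.3336]
t=5: π = [0.3940, 0.2727, 0.3333]

π = [0.3940, 0.2727, 0.3333]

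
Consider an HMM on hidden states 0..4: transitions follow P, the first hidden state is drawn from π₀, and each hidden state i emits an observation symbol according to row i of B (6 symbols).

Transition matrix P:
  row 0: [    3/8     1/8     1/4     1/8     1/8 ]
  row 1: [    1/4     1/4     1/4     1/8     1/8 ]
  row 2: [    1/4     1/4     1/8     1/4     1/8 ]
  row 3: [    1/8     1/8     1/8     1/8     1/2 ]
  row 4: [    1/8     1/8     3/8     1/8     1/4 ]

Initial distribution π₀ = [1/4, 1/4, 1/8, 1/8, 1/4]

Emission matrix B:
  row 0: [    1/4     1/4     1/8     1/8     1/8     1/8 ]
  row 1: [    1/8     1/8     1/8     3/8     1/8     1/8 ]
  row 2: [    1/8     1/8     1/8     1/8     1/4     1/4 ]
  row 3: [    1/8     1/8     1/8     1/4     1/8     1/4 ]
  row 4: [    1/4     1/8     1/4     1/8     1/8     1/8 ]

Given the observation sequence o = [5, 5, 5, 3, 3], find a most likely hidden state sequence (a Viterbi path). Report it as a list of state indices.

t=0: δ = [3.125e-02, 3.125e-02, 3.125e-02, 3.125e-02, 3.125e-02]  (obs o_0=5)
t=1: δ = [1.465e-03, 9.766e-04, 2.930e-03, 1.953e-03, 1.953e-03]  ψ = [0, 1, 4, 2, 3]  (obs o_1=5)
t=2: δ = [9.155e-05, 9.155e-05, 1.831e-04, 1.831e-04, 1.221e-04]  ψ = [2, 2, 4, 2, 3]  (obs o_2=5)
t=3: δ = [5.722e-06, 1.717e-05, 5.722e-06, 1.144e-05, 1.144e-05]  ψ = [2, 2, 4, 2, 3]  (obs o_3=3)
t=4: δ = [5.364e-07, 1.609e-06, 5.364e-07, 5.364e-07, 7.153e-07]  ψ = [1, 1, 1, 1, 3]  (obs o_4=3)
backtrack: best end state = 1; path = [3, 4, 2, 1, 1]

path = [3, 4, 2, 1, 1]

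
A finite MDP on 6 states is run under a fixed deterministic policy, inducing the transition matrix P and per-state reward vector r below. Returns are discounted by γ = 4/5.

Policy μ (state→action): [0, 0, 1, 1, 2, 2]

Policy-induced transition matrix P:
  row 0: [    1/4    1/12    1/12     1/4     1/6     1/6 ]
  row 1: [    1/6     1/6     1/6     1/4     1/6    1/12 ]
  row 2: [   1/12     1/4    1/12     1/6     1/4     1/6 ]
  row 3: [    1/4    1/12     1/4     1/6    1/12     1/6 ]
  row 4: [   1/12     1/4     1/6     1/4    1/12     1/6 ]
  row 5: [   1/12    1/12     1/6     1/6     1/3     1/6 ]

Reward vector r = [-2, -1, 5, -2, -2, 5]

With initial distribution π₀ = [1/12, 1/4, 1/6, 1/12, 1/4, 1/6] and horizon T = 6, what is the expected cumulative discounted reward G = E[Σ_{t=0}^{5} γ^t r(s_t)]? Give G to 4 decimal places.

t=0: π = [0.0833, 0.2500, 0.1667, 0.0833, 0.2500, 0.1667], E[r] = 0.5833, γ^t·E[r] = 0.583333, running G = 0.583333
t=1: π = [0.1319, 0.1736, 0.1528, 0.2153, 0.1806, 0.1458], E[r] = 0.2639, γ^t·E[r] = 0.211111, running G = 0.794444
t=2: π = [0.1557, 0.1534, 0.1609, 0.2072, 0.1707, 0.1522], E[r] = 0.3449, γ^t·E[r] = 0.220741, running G = 1.015185
t=3: π = [0.1566, 0.1514, 0.1576, 0.2066, 0.1739, 0.1539], E[r] = 0.3315, γ^t·E[r] = 0.169704, running G = 1.184889
t=4: π = [0.1565, 0.1512, 0.1577, 0.2068, 0.1737, 0.1541], E[r] = 0.3335, γ^t·E[r] = 0.136611, running G = 1.321500
t=5: π = [0.1565, 0.1512, 0.1577, 0.2068, 0.1738, 0.1541], E[r] = 0.3337, γ^t·E[r] = 0.109338, running G = 1.430838

G = 1.4308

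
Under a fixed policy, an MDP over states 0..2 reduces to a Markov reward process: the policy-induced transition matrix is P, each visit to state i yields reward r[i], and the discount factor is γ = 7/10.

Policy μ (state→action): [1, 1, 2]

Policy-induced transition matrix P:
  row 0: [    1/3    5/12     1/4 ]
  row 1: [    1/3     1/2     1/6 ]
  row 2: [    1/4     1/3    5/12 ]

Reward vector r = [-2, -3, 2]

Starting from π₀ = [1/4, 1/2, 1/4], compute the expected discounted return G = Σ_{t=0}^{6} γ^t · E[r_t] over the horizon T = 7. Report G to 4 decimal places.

t=0: π = [0.2500, 0.5000, 0.2500], E[r] = -1.5000, γ^t·E[r] = -1.500000, running G = -1.500000
t=1: π = [0.3125, 0.4375, 0.2500], E[r] = -1.4375, γ^t·E[r] = -1.006250, running G = -2.506250
t=2: π = [0.3125, 0.4323, 0.2552], E[r] = -1.4115, γ^t·E[r] = -0.691615, running G = -3.197865
t=3: π = [0.3121, 0.4314, 0.2565], E[r] = -1.4054, γ^t·E[r] = -0.482046, running G = -3.679911
t=4: π = [0.3120, 0.4312, 0.2568], E[r] = -1.4040, γ^t·E[r] = -0.337111, running G = -4.017021
t=5: π = [0.3119, 0.4312, 0.2569], E[r] = -1.4038, γ^t·E[r] = -0.235928, running G = -4.252950
t=6: π = [0.3119, 0.4312, 0.2569], E[r] = -1.4037, γ^t·E[r] = -0.165142, running G = -4.418092

G = -4.4181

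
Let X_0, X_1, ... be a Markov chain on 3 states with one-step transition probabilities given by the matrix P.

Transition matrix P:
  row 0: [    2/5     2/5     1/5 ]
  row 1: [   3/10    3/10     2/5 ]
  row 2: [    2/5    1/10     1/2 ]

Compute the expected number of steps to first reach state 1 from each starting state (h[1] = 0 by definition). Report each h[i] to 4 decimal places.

h = [3.1818, 0.0000, 4.5455]

First-step conditioning: h[1] = 0; for i ≠ 1, h[i] = 1 + Σ_k P[i][k]·h[k].
  h[0] = 1 + 2/5·h[0] + 1/5·h[2]
  h[2] = 1 + 2/5·h[0] + 1/2·h[2]
Solving the 2×2 linear system over states ≠ 1 gives exactly h = [35/11, 0, 50/11] (h[1] = 0 is the target).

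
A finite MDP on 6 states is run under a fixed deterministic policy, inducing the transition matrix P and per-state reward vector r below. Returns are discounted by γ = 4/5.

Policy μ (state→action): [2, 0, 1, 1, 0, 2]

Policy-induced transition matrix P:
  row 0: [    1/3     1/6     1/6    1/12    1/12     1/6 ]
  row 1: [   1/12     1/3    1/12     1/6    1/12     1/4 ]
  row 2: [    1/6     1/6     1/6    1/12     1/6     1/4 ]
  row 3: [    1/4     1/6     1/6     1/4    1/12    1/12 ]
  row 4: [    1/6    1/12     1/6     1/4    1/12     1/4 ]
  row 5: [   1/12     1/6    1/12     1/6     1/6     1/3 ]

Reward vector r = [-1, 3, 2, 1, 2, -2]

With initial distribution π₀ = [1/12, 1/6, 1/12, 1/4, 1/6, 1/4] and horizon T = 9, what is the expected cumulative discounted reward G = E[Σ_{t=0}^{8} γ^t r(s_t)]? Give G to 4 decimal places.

t=0: π = [0.0833, 0.1667, 0.0833, 0.2500, 0.1667, 0.2500], E[r] = 0.6667, γ^t·E[r] = 0.666667, running G = 0.666667
t=1: π = [0.1667, 0.1806, 0.1319, 0.1875, 0.1111, 0.2222], E[r] = 0.6042, γ^t·E[r] = 0.483333, running G = 1.150000
t=2: π = [0.1765, 0.1875, 0.1331, 0.1667, 0.1128, 0.2234], E[r] = 0.5978, γ^t·E[r] = 0.382593, running G = 1.532593
t=3: π = [0.1757, 0.1885, 0.1324, 0.1642, 0.1130, 0.2261], E[r] = 0.5926, γ^t·E[r] = 0.303432, running G = 1.836025
t=4: π = [0.1751, 0.1887, 0.1321, 0.1641, 0.1132, 0.2268], E[r] = 0.5920, γ^t·E[r] = 0.242472, running G = 2.078497
t=5: π = [0.1749, 0.1887, 0.1320, 0.1642, 0.1132, 0.2270], E[r] = 0.5920, γ^t·E[r] = 0.193971, running G = 2.272468
t=6: π = [0.1749, 0.1887, 0.1320, 0.1642, 0.1133, 0.2270], E[r] = 0.5920, γ^t·E[r] = 0.155184, running G = 2.427653
t=7: π = [0.1749, 0.1887, 0.1320, 0.1642, 0.1133, 0.2270], E[r] = 0.5920, γ^t·E[r] = 0.124150, running G = 2.551802
t=8: π = [0.1749, 0.1887, 0.1320, 0.1642, 0.1133, 0.2270], E[r] = 0.5920, γ^t·E[r] = 0.099320, running G = 2.651122

G = 2.6511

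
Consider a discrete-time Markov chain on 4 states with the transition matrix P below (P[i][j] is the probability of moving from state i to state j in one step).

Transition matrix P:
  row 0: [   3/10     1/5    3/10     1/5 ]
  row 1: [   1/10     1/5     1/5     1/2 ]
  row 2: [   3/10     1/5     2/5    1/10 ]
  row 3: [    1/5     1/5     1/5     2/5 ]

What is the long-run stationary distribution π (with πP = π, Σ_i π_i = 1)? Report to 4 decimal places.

Balance equations π_j = Σ_i π_i·P[i][j]:
  π_0 = 3/10·π_0 + 1/10·π_1 + 3/10·π_2 + 1/5·π_3
  π_1 = 1/5·π_0 + 1/5·π_1 + 1/5·π_2 + 1/5·π_3
  π_2 = 3/10·π_0 + 1/5·π_1 + 2/5·π_2 + 1/5·π_3
  normalize: π_0 + π_1 + π_2 + π_3 = 1
Solving the linear system gives exactly π = [82/355, 1/5, 99/355, 103/355].

π = [0.2310, 0.2000, 0.2789, 0.2901]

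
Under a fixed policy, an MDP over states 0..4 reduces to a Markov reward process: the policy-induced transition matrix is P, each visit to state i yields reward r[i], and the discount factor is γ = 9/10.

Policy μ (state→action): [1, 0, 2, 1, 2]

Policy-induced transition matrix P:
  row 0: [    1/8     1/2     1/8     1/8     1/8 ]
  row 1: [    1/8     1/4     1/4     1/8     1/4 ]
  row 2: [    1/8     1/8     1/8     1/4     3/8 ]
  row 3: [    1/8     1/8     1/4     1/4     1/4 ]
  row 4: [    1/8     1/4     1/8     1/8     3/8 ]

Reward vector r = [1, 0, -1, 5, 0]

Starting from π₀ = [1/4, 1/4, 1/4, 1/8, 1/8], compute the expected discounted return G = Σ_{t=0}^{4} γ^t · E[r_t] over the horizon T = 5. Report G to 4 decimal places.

t=0: π = [0.2500, 0.2500, 0.2500, 0.1250, 0.1250], E[r] = 0.6250, γ^t·E[r] = 0.625000, running G = 0.625000
t=1: π = [0.1250, 0.2656, 0.1719, 0.1719, 0.2656], E[r] = 0.8125, γ^t·E[r] = 0.731250, running G = 1.356250
t=2: π = [0.1250, 0.2383, 0.1797, 0.1680, 0.2891], E[r] = 0.7852, γ^t·E[r] = 0.635977, running G = 1.992227
t=3: π = [0.1250, 0.2378, 0.1758, 0.1685, 0.2930], E[r] = 0.7915, γ^t·E[r] = 0.577006, running G = 2.569233
t=4: π = [0.1250, 0.2382, 0.1758, 0.1680, 0.2930], E[r] = 0.7894, γ^t·E[r] = 0.517904, running G = 3.087137

G = 3.0871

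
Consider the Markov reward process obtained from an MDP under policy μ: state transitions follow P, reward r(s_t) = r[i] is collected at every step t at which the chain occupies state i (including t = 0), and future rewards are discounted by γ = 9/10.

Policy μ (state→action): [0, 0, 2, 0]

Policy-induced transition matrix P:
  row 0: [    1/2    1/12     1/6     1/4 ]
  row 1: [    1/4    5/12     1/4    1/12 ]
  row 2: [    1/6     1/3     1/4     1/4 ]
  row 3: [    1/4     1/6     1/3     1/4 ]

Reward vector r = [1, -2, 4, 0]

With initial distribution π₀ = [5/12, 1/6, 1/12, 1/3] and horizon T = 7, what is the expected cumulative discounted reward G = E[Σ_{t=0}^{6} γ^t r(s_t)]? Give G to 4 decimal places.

t=0: π = [0.4167, 0.1667, 0.0833, 0.3333], E[r] = 0.4167, γ^t·E[r] = 0.416667, running G = 0.416667
t=1: π = [0.3472, 0.1875, 0.2431, 0.2222], E[r] = 0.9444, γ^t·E[r] = 0.850000, running G = 1.266667
t=2: π = [0.3166, 0.2251, 0.2396, 0.2188], E[r] = 0.8247, γ^t·E[r] = 0.667969, running G = 1.934635
t=3: π = [0.3092, 0.2365, 0.2418, 0.2125], E[r] = 0.8036, γ^t·E[r] = 0.585809, running G = 2.520444
t=4: π = [0.3071, 0.2403, 0.2419, 0.2106], E[r] = 0.7942, γ^t·E[r] = 0.521100, running G = 3.041544
t=5: π = [0.3066, 0.2415, 0.2420, 0.2099], E[r] = 0.7915, γ^t·E[r] = 0.467361, running G = 3.508905
t=6: π = [0.3065, 0.2418, 0.2419, 0.2098], E[r] = 0.7906, γ^t·E[r] = 0.420182, running G = 3.929087

G = 3.9291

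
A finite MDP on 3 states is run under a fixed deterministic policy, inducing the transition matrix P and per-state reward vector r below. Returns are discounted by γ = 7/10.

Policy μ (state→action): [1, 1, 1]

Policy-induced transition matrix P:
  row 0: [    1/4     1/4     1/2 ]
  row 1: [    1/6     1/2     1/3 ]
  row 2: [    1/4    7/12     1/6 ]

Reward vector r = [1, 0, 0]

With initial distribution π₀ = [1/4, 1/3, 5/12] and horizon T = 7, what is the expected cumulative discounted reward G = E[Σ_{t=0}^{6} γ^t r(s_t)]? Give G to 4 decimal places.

G = 0.6918

t=0: π = [0.2500, 0.3333, 0.4167], E[r] = 0.2500, γ^t·E[r] = 0.250000, running G = 0.250000
t=1: π = [0.2222, 0.4722, 0.3056], E[r] = 0.2222, γ^t·E[r] = 0.155556, running G = 0.405556
t=2: π = [0.2106, 0.4699, 0.3194], E[r] = 0.2106, γ^t·E[r] = 0.103218, running G = 0.508773
t=3: π = [0.2108, 0.4740, 0.3152], E[r] = 0.2108, γ^t·E[r] = 0.072318, running G = 0.581092
t=4: π = [0.2105, 0.4736, 0.3159], E[r] = 0.2105, γ^t·E[r] = 0.050542, running G = 0.631634
t=5: π = [0.2105, 0.4737, 0.3158], E[r] = 0.2105, γ^t·E[r] = 0.035385, running G = 0.667018
t=6: π = [0.2105, 0.4737, 0.3158], E[r] = 0.2105, γ^t·E[r] = 0.024768, running G = 0.691786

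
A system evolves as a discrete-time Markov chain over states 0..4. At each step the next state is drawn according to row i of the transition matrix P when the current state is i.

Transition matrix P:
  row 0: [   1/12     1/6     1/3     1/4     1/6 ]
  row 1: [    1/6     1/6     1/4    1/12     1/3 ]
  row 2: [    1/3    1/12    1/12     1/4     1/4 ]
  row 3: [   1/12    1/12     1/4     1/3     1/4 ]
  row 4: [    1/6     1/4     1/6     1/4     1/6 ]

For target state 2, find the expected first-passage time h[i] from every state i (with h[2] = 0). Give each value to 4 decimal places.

First-step conditioning: h[2] = 0; for i ≠ 2, h[i] = 1 + Σ_k P[i][k]·h[k].
  h[0] = 1 + 1/12·h[0] + 1/6·h[1] + 1/4·h[3] + 1/6·h[4]
  h[1] = 1 + 1/6·h[0] + 1/6·h[1] + 1/12·h[3] + 1/3·h[4]
  h[3] = 1 + 1/12·h[0] + 1/12·h[1] + 1/3·h[3] + 1/4·h[4]
  h[4] = 1 + 1/6·h[0] + 1/4·h[1] + 1/4·h[3] + 1/6·h[4]
Solving the 4×4 linear system over states ≠ 2 gives exactly h = [1680/443, 20256/4873, 0, 20292/4873, 21708/4873] (h[2] = 0 is the target).

h = [3.7923, 4.1568, 0.0000, 4.1642, 4.4548]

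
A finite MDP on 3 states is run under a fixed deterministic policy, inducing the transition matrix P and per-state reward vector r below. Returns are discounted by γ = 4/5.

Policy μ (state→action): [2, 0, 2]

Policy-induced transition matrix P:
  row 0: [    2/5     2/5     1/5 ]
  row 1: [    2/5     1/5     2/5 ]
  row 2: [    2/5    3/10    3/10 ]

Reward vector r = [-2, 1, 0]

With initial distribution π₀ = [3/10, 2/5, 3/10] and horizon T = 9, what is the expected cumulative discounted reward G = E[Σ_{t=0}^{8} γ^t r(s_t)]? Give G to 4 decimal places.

t=0: π = [0.3000, 0.4000, 0.3000], E[r] = -0.2000, γ^t·E[r] = -0.200000, running G = -0.200000
t=1: π = [0.4000, 0.2900, 0.3100], E[r] = -0.5100, γ^t·E[r] = -0.408000, running G = -0.608000
t=2: π = [0.4000, 0.3110, 0.2890], E[r] = -0.4890, γ^t·E[r] = -0.312960, running G = -0.920960
t=3: π = [0.4000, 0.3089, 0.2911], E[r] = -0.4911, γ^t·E[r] = -0.251443, running G = -1.172403
t=4: π = [0.4000, 0.3091, 0.2909], E[r] = -0.4909, γ^t·E[r] = -0.201069, running G = -1.373472
t=5: π = [0.4000, 0.3091, 0.2909], E[r] = -0.4909, γ^t·E[r] = -0.160862, running G = -1.534333
t=6: π = [0.4000, 0.3091, 0.2909], E[r] = -0.4909, γ^t·E[r] = -0.128689, running G = -1.663022
t=7: π = [0.4000, 0.3091, 0.2909], E[r] = -0.4909, γ^t·E[r] = -0.102951, running G = -1.765973
t=8: π = [0.4000, 0.3091, 0.2909], E[r] = -0.4909, γ^t·E[r] = -0.082361, running G = -1.848334

G = -1.8483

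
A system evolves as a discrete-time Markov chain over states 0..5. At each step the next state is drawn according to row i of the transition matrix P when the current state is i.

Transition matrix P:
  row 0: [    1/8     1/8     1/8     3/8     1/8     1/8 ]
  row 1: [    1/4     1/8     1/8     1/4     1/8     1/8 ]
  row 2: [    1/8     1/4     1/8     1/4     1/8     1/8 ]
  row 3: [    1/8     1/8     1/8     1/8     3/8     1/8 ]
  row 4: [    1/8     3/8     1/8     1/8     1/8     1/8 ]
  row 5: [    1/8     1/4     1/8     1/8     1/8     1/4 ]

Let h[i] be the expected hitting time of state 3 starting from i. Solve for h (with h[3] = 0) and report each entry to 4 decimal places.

h = [3.7217, 4.1869, 4.2451, 0.0000, 4.7684, 4.8515]

First-step conditioning: h[3] = 0; for i ≠ 3, h[i] = 1 + Σ_k P[i][k]·h[k].
  h[0] = 1 + 1/8·h[0] + 1/8·h[1] + 1/8·h[2] + 1/8·h[4] + 1/8·h[5]
  h[1] = 1 + 1/4·h[0] + 1/8·h[1] + 1/8·h[2] + 1/8·h[4] + 1/8·h[5]
  h[2] = 1 + 1/8·h[0] + 1/4·h[1] + 1/8·h[2] + 1/8·h[4] + 1/8·h[5]
  h[4] = 1 + 1/8·h[0] + 3/8·h[1] + 1/8·h[2] + 1/8·h[4] + 1/8·h[5]
  h[5] = 1 + 1/8·h[0] + 1/4·h[1] + 1/8·h[2] + 1/8·h[4] + 1/4·h[5]
Solving the 5×5 linear system over states ≠ 3 gives exactly h = [3584/963, 448/107, 4088/963, 0, 4592/963, 4672/963] (h[3] = 0 is the target).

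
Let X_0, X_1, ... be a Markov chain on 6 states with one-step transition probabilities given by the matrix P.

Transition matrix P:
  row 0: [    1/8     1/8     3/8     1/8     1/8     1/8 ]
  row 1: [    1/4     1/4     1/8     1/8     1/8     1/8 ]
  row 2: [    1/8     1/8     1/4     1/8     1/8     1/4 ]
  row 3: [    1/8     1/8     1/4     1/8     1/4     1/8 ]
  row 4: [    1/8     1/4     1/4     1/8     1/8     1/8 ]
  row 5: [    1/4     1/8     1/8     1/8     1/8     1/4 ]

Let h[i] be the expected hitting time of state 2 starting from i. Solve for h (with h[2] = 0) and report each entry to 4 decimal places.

First-step conditioning: h[2] = 0; for i ≠ 2, h[i] = 1 + Σ_k P[i][k]·h[k].
  h[0] = 1 + 1/8·h[0] + 1/8·h[1] + 1/8·h[3] + 1/8·h[4] + 1/8·h[5]
  h[1] = 1 + 1/4·h[0] + 1/4·h[1] + 1/8·h[3] + 1/8·h[4] + 1/8·h[5]
  h[3] = 1 + 1/8·h[0] + 1/8·h[1] + 1/8·h[3] + 1/4·h[4] + 1/8·h[5]
  h[4] = 1 + 1/8·h[0] + 1/4·h[1] + 1/8·h[3] + 1/8·h[4] + 1/8·h[5]
  h[5] = 1 + 1/4·h[0] + 1/8·h[1] + 1/8·h[3] + 1/8·h[4] + 1/4·h[5]
Solving the 5×5 linear system over states ≠ 2 gives exactly h = [3584/951, 1536/317, 0, 1368/317, 4160/951, 1536/317] (h[2] = 0 is the target).

h = [3.7687, 4.8454, 0.0000, 4.3155, 4.3743, 4.8454]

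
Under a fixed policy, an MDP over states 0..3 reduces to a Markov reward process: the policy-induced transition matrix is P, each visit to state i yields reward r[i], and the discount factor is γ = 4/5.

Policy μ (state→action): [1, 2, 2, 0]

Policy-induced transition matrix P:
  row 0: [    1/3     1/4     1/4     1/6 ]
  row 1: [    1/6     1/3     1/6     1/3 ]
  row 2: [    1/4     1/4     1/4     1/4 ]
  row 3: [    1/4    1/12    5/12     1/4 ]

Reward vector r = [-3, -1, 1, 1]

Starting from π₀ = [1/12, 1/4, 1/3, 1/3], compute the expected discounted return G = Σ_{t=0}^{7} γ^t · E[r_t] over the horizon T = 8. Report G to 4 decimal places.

t=0: π = [0.0833, 0.2500, 0.3333, 0.3333], E[r] = 0.1667, γ^t·E[r] = 0.166667, running G = 0.166667
t=1: π = [0.2361, 0.2153, 0.2847, 0.2639], E[r] = -0.3750, γ^t·E[r] = -0.300000, running G = -0.133333
t=2: π = [0.2517, 0.2240, 0.2760, 0.2483], E[r] = -0.4549, γ^t·E[r] = -0.291111, running G = -0.424444
t=3: π = [0.2523, 0.2273, 0.2727, 0.2477], E[r] = -0.4638, γ^t·E[r] = -0.237481, running G = -0.661926
t=4: π = [0.2521, 0.2277, 0.2723, 0.2479], E[r] = -0.4637, γ^t·E[r] = -0.189916, running G = -0.851842
t=5: π = [0.2520, 0.2277, 0.2723, 0.2480], E[r] = -0.4634, γ^t·E[r] = -0.151862, running G = -1.003704
t=6: π = [0.2520, 0.2276, 0.2724, 0.2480], E[r] = -0.4634, γ^t·E[r] = -0.121481, running G = -1.125186
t=7: π = [0.2520, 0.2276, 0.2724, 0.2480], E[r] = -0.4634, γ^t·E[r] = -0.097185, running G = -1.222371

G = -1.2224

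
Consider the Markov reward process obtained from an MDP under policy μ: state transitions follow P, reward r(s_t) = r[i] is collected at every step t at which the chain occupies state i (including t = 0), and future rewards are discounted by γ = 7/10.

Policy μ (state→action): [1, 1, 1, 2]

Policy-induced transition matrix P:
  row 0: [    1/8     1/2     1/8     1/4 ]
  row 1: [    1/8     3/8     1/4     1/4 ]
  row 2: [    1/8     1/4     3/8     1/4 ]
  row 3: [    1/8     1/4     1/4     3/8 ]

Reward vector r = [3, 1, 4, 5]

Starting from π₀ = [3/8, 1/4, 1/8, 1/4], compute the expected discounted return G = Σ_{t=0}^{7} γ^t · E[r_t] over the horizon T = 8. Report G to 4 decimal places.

t=0: π = [0.3750, 0.2500, 0.1250, 0.2500], E[r] = 3.1250, γ^t·E[r] = 3.125000, running G = 3.125000
t=1: π = [0.1250, 0.3750, 0.2188, 0.2813], E[r] = 3.0313, γ^t·E[r] = 2.121875, running G = 5.246875
t=2: π = [0.1250, 0.3281, 0.2617, 0.2852], E[r] = 3.1758, γ^t·E[r] = 1.556133, running G = 6.803008
t=3: π = [0.1250, 0.3223, 0.2671, 0.2856], E[r] = 3.1938, γ^t·E[r] = 1.095490, running G = 7.898498
t=4: π = [0.1250, 0.3215, 0.2678, 0.2857], E[r] = 3.1961, γ^t·E[r] = 0.767385, running G = 8.665883
t=5: π = [0.1250, 0.3214, 0.2678, 0.2857], E[r] = 3.1964, γ^t·E[r] = 0.537217, running G = 9.203100
t=6: π = [0.1250, 0.3214, 0.2679, 0.2857], E[r] = 3.1964, γ^t·E[r] = 0.376056, running G = 9.579156
t=7: π = [0.1250, 0.3214, 0.2679, 0.2857], E[r] = 3.1964, γ^t·E[r] = 0.263240, running G = 9.842395

G = 9.8424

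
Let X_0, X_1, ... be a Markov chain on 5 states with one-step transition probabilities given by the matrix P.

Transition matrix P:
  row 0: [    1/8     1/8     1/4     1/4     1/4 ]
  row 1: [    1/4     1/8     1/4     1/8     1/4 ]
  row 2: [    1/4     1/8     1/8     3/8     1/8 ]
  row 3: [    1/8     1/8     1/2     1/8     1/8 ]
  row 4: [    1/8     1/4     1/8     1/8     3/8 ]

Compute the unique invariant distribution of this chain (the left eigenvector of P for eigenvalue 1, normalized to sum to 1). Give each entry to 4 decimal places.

Balance equations π_j = Σ_i π_i·P[i][j]:
  π_0 = 1/8·π_0 + 1/4·π_1 + 1/4·π_2 + 1/8·π_3 + 1/8·π_4
  π_1 = 1/8·π_0 + 1/8·π_1 + 1/8·π_2 + 1/8·π_3 + 1/4·π_4
  π_2 = 1/4·π_0 + 1/4·π_1 + 1/8·π_2 + 1/2·π_3 + 1/8·π_4
  π_3 = 1/4·π_0 + 1/8·π_1 + 3/8·π_2 + 1/8·π_3 + 1/8·π_4
  normalize: π_0 + π_1 + π_2 + π_3 + π_4 = 1
Solving the linear system gives exactly π = [247/1415, 216/1415, 69/283, 294/1415, 313/1415].

π = [0.1746, 0.1527, 0.2438, 0.2078, 0.2212]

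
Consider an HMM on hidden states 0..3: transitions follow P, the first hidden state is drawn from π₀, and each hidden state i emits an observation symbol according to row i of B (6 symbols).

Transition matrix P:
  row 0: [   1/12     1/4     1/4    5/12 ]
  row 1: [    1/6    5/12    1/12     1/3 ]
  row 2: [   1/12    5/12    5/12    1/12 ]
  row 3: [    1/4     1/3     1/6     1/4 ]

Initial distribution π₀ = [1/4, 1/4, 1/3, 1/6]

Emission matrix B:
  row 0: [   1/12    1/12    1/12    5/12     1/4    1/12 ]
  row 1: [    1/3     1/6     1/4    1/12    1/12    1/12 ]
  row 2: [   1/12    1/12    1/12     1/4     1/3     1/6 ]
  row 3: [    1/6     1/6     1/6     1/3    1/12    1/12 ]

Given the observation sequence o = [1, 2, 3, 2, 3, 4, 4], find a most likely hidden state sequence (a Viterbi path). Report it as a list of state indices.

t=0: δ = [2.083e-02, 4.167e-02, 2.778e-02, 2.778e-02]  (obs o_0=1)
t=1: δ = [5.787e-04, 4.340e-03, 9.645e-04, 2.315e-03]  ψ = [1, 1, 2, 1]  (obs o_1=2)
t=2: δ = [3.014e-04, 1.507e-04, 1.005e-04, 4.823e-04]  ψ = [1, 1, 2, 1]  (obs o_2=3)
t=3: δ = [1.005e-05, 4.019e-05, 6.698e-06, 2.093e-05]  ψ = [3, 3, 3, 0]  (obs o_3=2)
t=4: δ = [2.791e-06, 1.395e-06, 8.721e-07, 4.465e-06]  ψ = [1, 1, 3, 1]  (obs o_4=3)
t=5: δ = [2.791e-07, 1.240e-07, 2.481e-07, 9.690e-08]  ψ = [3, 3, 3, 0]  (obs o_5=4)
t=6: δ = [6.056e-09, 8.614e-09, 3.445e-08, 9.690e-09]  ψ = [3, 2, 2, 0]  (obs o_6=4)
backtrack: best end state = 2; path = [1, 1, 3, 1, 3, 2, 2]

path = [1, 1, 3, 1, 3, 2, 2]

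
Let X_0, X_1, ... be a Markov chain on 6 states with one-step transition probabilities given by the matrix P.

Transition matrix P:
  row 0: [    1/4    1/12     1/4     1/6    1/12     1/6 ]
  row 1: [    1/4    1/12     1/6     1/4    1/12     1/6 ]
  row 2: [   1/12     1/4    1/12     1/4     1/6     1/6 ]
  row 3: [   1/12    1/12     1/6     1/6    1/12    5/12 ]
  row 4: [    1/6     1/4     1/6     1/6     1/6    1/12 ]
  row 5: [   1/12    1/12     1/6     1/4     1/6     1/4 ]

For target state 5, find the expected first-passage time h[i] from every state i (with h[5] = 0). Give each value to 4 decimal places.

h = [4.8559, 4.7610, 4.7868, 3.6477, 5.2864, 0.0000]

First-step conditioning: h[5] = 0; for i ≠ 5, h[i] = 1 + Σ_k P[i][k]·h[k].
  h[0] = 1 + 1/4·h[0] + 1/12·h[1] + 1/4·h[2] + 1/6·h[3] + 1/12·h[4]
  h[1] = 1 + 1/4·h[0] + 1/12·h[1] + 1/6·h[2] + 1/4·h[3] + 1/12·h[4]
  h[2] = 1 + 1/12·h[0] + 1/4·h[1] + 1/12·h[2] + 1/4·h[3] + 1/6·h[4]
  h[3] = 1 + 1/12·h[0] + 1/12·h[1] + 1/6·h[2] + 1/6·h[3] + 1/12·h[4]
  h[4] = 1 + 1/6·h[0] + 1/4·h[1] + 1/6·h[2] + 1/6·h[3] + 1/6·h[4]
Solving the 5×5 linear system over states ≠ 5 gives exactly h = [273168/56255, 267828/56255, 53856/11251, 41040/11251, 297384/56255, 0] (h[5] = 0 is the target).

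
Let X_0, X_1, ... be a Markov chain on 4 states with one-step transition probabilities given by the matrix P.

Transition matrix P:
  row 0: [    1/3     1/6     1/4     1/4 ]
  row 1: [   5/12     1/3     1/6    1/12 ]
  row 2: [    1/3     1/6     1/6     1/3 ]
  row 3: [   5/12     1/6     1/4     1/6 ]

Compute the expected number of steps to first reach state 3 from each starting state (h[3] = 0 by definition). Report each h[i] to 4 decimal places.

First-step conditioning: h[3] = 0; for i ≠ 3, h[i] = 1 + Σ_k P[i][k]·h[k].
  h[0] = 1 + 1/3·h[0] + 1/6·h[1] + 1/4·h[2]
  h[1] = 1 + 5/12·h[0] + 1/3·h[1] + 1/6·h[2]
  h[2] = 1 + 1/3·h[0] + 1/6·h[1] + 1/6·h[2]
Solving the 3×3 linear system over states ≠ 3 gives exactly h = [260/61, 314/61, 240/61, 0] (h[3] = 0 is the target).

h = [4.2623, 5.1475, 3.9344, 0.0000]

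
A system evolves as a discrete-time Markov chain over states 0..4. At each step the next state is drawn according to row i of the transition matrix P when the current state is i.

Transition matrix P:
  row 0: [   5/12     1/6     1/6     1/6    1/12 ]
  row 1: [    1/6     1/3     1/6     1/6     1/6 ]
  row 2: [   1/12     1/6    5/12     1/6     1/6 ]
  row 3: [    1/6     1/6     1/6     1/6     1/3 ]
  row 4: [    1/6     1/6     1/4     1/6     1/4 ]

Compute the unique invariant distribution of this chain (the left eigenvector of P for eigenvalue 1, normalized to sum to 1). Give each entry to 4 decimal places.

π = [0.1951, 0.2000, 0.2438, 0.1667, 0.1944]

Balance equations π_j = Σ_i π_i·P[i][j]:
  π_0 = 5/12·π_0 + 1/6·π_1 + 1/12·π_2 + 1/6·π_3 + 1/6·π_4
  π_1 = 1/6·π_0 + 1/3·π_1 + 1/6·π_2 + 1/6·π_3 + 1/6·π_4
  π_2 = 1/6·π_0 + 1/6·π_1 + 5/12·π_2 + 1/6·π_3 + 1/4·π_4
  π_3 = 1/6·π_0 + 1/6·π_1 + 1/6·π_2 + 1/6·π_3 + 1/6·π_4
  normalize: π_0 + π_1 + π_2 + π_3 + π_4 = 1
Solving the linear system gives exactly π = [521/2670, 1/5, 217/890, 1/6, 173/890].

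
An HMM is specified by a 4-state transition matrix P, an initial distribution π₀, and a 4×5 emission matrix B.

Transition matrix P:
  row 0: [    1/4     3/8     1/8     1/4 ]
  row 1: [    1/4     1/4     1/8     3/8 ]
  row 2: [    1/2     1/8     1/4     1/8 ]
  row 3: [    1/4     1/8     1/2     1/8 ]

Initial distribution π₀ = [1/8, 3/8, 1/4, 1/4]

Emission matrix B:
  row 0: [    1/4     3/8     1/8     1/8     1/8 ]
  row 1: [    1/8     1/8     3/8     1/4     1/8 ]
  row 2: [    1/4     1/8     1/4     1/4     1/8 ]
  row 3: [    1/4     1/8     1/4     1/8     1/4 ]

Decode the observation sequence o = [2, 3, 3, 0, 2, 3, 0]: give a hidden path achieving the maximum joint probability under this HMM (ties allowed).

t=0: δ = [1.562e-02, 1.406e-01, 6.250e-02, 6.250e-02]  (obs o_0=2)
t=1: δ = [4.395e-03, 8.789e-03, 7.812e-03, 6.592e-03]  ψ = [1, 1, 3, 1]  (obs o_1=3)
t=2: δ = [4.883e-04, 5.493e-04, 8.240e-04, 4.120e-04]  ψ = [2, 1, 3, 1]  (obs o_2=3)
t=3: δ = [1.030e-04, 2.289e-05, 5.150e-05, 5.150e-05]  ψ = [2, 0, 2, 1]  (obs o_3=0)
t=4: δ = [3.219e-06, 1.448e-05, 6.437e-06, 6.437e-06]  ψ = [0, 0, 3, 0]  (obs o_4=2)
t=5: δ = [4.526e-07, 9.052e-07, 8.047e-07, 6.789e-07]  ψ = [1, 1, 3, 1]  (obs o_5=3)
t=6: δ = [1.006e-07, 2.829e-08, 8.487e-08, 8.487e-08]  ψ = [2, 1, 3, 1]  (obs o_6=0)
backtrack: best end state = 0; path = [1, 3, 2, 0, 3, 2, 0]

path = [1, 3, 2, 0, 3, 2, 0]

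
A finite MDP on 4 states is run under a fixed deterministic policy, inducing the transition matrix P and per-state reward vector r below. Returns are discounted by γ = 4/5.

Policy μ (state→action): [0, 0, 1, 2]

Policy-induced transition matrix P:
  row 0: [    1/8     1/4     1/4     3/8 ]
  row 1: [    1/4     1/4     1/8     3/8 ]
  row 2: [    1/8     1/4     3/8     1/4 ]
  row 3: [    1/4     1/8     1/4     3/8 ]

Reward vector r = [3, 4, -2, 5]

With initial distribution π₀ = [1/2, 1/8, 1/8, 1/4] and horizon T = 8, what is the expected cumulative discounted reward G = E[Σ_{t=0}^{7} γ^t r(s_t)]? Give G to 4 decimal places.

G = 11.3254

t=0: π = [0.5000, 0.1250, 0.1250, 0.2500], E[r] = 3.0000, γ^t·E[r] = 3.000000, running G = 3.000000
t=1: π = [0.1719, 0.2188, 0.2500, 0.3594], E[r] = 2.6875, γ^t·E[r] = 2.150000, running G = 5.150000
t=2: π = [0.1973, 0.2051, 0.2539, 0.3438], E[r] = 2.6230, γ^t·E[r] = 1.678750, running G = 6.828750
t=3: π = [0.1936, 0.2070, 0.2561, 0.3433], E[r] = 2.6130, γ^t·E[r] = 1.337875, running G = 8.166625
t=4: π = [0.1938, 0.2071, 0.2561, 0.3430], E[r] = 2.6124, γ^t·E[r] = 1.070038, running G = 9.236663
t=5: π = [0.1938, 0.2071, 0.2561, 0.3430], E[r] = 2.6124, γ^t·E[r] = 0.856045, running G = 10.092708
t=6: π = [0.1938, 0.2071, 0.2561, 0.3430], E[r] = 2.6125, γ^t·E[r] = 0.684843, running G = 10.777550
t=7: π = [0.1938, 0.2071, 0.2561, 0.3430], E[r] = 2.6125, γ^t·E[r] = 0.547875, running G = 11.325425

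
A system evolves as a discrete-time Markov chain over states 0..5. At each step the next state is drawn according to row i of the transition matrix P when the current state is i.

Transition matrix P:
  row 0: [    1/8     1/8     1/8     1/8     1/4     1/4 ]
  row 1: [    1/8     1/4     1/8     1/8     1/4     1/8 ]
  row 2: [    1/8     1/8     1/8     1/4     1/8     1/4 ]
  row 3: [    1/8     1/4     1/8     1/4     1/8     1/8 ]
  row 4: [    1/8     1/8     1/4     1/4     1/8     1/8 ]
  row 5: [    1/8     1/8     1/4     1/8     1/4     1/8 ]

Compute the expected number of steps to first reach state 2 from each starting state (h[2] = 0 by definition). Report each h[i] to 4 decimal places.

h = [5.8605, 5.9535, 0.0000, 6.0465, 5.3023, 5.2093]

First-step conditioning: h[2] = 0; for i ≠ 2, h[i] = 1 + Σ_k P[i][k]·h[k].
  h[0] = 1 + 1/8·h[0] + 1/8·h[1] + 1/8·h[3] + 1/4·h[4] + 1/4·h[5]
  h[1] = 1 + 1/8·h[0] + 1/4·h[1] + 1/8·h[3] + 1/4·h[4] + 1/8·h[5]
  h[3] = 1 + 1/8·h[0] + 1/4·h[1] + 1/4·h[3] + 1/8·h[4] + 1/8·h[5]
  h[4] = 1 + 1/8·h[0] + 1/8·h[1] + 1/4·h[3] + 1/8·h[4] + 1/8·h[5]
  h[5] = 1 + 1/8·h[0] + 1/8·h[1] + 1/8·h[3] + 1/4·h[4] + 1/8·h[5]
Solving the 5×5 linear system over states ≠ 2 gives exactly h = [252/43, 256/43, 0, 260/43, 228/43, 224/43] (h[2] = 0 is the target).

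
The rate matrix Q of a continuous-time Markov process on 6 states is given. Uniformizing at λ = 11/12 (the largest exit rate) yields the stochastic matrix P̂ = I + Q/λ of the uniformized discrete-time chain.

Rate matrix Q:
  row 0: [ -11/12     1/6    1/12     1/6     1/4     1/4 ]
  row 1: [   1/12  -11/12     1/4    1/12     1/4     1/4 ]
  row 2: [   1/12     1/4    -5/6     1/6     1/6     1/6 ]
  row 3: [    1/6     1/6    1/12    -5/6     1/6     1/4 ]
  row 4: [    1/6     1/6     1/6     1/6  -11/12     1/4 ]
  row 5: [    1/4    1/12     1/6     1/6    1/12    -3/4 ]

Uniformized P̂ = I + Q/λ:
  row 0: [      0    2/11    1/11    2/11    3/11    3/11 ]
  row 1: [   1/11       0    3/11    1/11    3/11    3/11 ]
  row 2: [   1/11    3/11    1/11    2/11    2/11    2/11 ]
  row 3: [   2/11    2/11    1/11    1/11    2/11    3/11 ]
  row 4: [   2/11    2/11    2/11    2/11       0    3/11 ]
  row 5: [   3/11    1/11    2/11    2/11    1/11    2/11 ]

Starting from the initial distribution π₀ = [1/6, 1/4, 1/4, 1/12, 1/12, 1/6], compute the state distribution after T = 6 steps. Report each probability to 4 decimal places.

π = [0.1489, 0.1474, 0.1537, 0.1544, 0.1584, 0.2372]

t=0: π = [0.1667, 0.2500, 0.2500, 0.0833, 0.0833, 0.1667]
t=1: π = [0.1212, 0.1439, 0.1591, 0.1515, 0.1894, 0.2348]
t=2: π = [0.1536, 0.1488, 0.1556, 0.1550, 0.1501, 0.2369]
t=3: π = [0.1478, 0.1474, 0.1531, 0.1542, 0.1605, 0.2370]
t=4: π = [0.1492, 0.1474, 0.1538, 0.1544, 0.1579, 0.2373]
t=5: π = [0.1489, 0.1474, 0.1536, 0.1544, 0.1585, 0.2372]
t=6: π = [0.1489, 0.1474, 0.1537, 0.1544, 0.1584, 0.2372]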